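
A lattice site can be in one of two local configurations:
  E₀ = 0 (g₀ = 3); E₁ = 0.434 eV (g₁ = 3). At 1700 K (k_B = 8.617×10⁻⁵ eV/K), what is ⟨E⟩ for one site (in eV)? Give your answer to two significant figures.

k_BT = 8.617×10⁻⁵ × 1700 K = 0.1465 eV.
Eᵢ/kT = 0, 2.962.
Z = Σ gᵢe^(−Eᵢ/kT) = 3·e^(−0) + 3·e^(−2.962) = 3.000 + 0.1551 = 3.155.
⟨E⟩ = Σ Eᵢ gᵢe^(−Eᵢ/kT) / Z = (0·3.000 + 0.434·0.1551) / 3.155 = 0.021 eV.

0.021 eV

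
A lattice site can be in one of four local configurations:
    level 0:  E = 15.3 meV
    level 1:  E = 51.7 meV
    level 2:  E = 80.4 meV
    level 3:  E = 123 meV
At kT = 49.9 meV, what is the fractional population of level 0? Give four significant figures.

0.5351

Eᵢ/kT = 0.306613, 1.03607, 1.61122, 2.46493.
Z = Σ e^(−Eᵢ/kT) = e^(−0.306613) + e^(−1.03607) + e^(−1.61122) + e^(−2.46493) = 0.735935 + 0.354846 + 0.199644 + 0.0850148 = 1.37544.
P₀ = e^(−E₀/kT) / Z = 0.735935/1.37544 = 0.5351.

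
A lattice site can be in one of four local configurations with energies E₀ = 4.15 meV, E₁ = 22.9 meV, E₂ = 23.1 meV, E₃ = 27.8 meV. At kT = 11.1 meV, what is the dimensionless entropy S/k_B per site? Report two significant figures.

Eᵢ/kT = 0.3739, 2.063, 2.081, 2.505.
Z = Σ e^(−Eᵢ/kT) = e^(−0.3739) + e^(−2.063) + e^(−2.081) + e^(−2.505) = 0.6880 + 0.1271 + 0.1248 + 0.08168 = 1.022.
⟨E⟩ = Σ EᵢPᵢ = 10.68 meV.
S/k_B = ln Z + ⟨E⟩/kT = ln(1.022) + 10.68/11.1 = 0.02176 + 0.9622 = 0.98.

0.98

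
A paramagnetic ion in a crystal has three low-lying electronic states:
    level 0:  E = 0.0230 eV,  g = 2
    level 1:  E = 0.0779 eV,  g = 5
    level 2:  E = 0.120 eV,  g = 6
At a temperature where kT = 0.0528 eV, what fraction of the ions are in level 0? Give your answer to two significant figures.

0.42

Eᵢ/kT = 0.4356, 1.475, 2.273.
Z = Σ gᵢe^(−Eᵢ/kT) = 2·e^(−0.4356) + 5·e^(−1.475) + 6·e^(−2.273) = 1.294 + 1.144 + 0.6180 = 3.056.
P₀ = g₀ e^(−E₀/kT) / Z = 1.294/3.056 = 0.42.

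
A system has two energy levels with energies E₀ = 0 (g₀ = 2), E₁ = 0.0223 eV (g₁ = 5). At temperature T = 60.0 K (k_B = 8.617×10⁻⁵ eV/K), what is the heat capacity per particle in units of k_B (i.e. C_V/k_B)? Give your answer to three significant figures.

k_BT = 8.617×10⁻⁵ × 60.0 K = 0.0051702 eV.
Eᵢ/kT = 0, 4.3132.
Z = Σ gᵢe^(−Eᵢ/kT) = 2·e^(−0) + 5·e^(−4.3132) = 2.0000 + 0.066953 = 2.0670.
⟨E⟩ = 0.00072233 eV, ⟨E²⟩ = 0.000016108 eV².
C_V/k_B = (⟨E²⟩ − ⟨E⟩²)/(kT)² = (0.000016108 − 0.00000052176)/0.000026731 = 0.583.

0.583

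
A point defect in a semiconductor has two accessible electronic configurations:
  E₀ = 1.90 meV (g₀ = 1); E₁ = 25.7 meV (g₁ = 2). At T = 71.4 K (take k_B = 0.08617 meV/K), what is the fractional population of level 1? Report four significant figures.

k_BT = 0.08617 × 71.4 K = 6.15254 meV.
Eᵢ/kT = 0.308816, 4.17714.
Z = Σ gᵢe^(−Eᵢ/kT) = 1·e^(−0.308816) + 2·e^(−4.17714) = 0.734316 + 0.0306846 = 0.765001.
P₁ = g₁ e^(−E₁/kT) / Z = 0.0306846/0.765001 = 0.04011.

0.04011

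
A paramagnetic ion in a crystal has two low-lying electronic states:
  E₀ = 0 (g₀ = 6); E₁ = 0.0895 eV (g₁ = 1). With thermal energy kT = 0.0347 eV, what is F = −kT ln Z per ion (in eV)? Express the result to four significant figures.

-0.06261 eV

Eᵢ/kT = 0, 2.57925.
Z = Σ gᵢe^(−Eᵢ/kT) = 6·e^(−0) + 1·e^(−2.57925) = 6.00000 + 0.0758309 = 6.07583.
F = −kT ln Z = −0.0347 × ln(6.07583) = −0.0347 × 1.80432 = -0.06261 eV.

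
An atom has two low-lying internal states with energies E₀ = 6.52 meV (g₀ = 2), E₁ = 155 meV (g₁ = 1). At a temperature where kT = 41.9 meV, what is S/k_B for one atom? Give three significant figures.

0.758

Eᵢ/kT = 0.15561, 3.6993.
Z = Σ gᵢe^(−Eᵢ/kT) = 2·e^(−0.15561) + 1·e^(−3.6993) = 1.7118 + 0.024741 = 1.7365.
⟨E⟩ = Σ EᵢPᵢ = 8.6356 meV.
S/k_B = ln Z + ⟨E⟩/kT = ln(1.7365) + 8.6356/41.9 = 0.55187 + 0.20610 = 0.758.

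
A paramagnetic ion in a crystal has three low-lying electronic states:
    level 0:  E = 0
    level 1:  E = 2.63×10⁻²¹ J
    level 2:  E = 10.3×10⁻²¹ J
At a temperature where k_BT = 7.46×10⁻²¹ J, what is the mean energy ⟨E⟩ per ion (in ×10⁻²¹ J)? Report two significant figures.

Eᵢ/kT = 0, 0.3525, 1.381.
Z = Σ e^(−Eᵢ/kT) = e^(−0) + e^(−0.3525) + e^(−1.381) = 1.000 + 0.7029 + 0.2513 = 1.954.
⟨E⟩ = Σ Eᵢ e^(−Eᵢ/kT) / Z = (0·1.000 + 2.63·0.7029 + 10.3·0.2513) / 1.954 = 2.3 ×10⁻²¹ J.

2.3 ×10⁻²¹ J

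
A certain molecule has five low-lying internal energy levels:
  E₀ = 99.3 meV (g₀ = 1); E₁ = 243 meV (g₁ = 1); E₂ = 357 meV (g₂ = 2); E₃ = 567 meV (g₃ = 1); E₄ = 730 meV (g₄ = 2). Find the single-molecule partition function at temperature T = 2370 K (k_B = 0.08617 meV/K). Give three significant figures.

Z = 1.39

k_BT = 0.08617 × 2370 K = 204.22 meV.
Eᵢ/kT = 0.48624, 1.1899, 1.7481, 2.7764, 3.5746.
Z = Σ gᵢe^(−Eᵢ/kT) = 1·e^(−0.48624) + 1·e^(−1.1899) + 2·e^(−1.7481) + 1·e^(−2.7764) + 2·e^(−3.5746) = 0.61493 + 0.30425 + 0.34821 + 0.062262 + 0.056053 = 1.3857.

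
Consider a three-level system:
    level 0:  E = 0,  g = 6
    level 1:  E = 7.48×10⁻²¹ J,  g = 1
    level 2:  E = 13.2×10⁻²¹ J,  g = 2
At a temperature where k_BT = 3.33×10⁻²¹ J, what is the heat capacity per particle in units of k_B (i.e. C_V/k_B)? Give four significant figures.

0.1800

Eᵢ/kT = 0, 2.24625, 3.96396.
Z = Σ gᵢe^(−Eᵢ/kT) = 6·e^(−0) + 1·e^(−2.24625) + 2·e^(−3.96396) = 6.00000 + 0.105795 + 0.0379755 = 6.14377.
⟨E⟩ = 0.210396, ⟨E²⟩ = 2.04046.
C_V/k_B = (⟨E²⟩ − ⟨E⟩²)/(kT)² = (2.04046 − 0.0442665)/11.0889 = 0.1800.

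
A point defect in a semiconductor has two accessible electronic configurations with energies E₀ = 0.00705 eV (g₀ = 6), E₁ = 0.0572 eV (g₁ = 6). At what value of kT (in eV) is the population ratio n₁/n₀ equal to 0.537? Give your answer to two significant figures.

n₁/n₀ = (g₁/g₀) exp[−(E₁−E₀)/kT] = 0.537.
⇒ (E₁−E₀)/kT = ln((6/6)/0.537) = ln(1.862) = 0.6217.
kT = 0.05015 eV / 0.6217 = 0.081 eV.

0.081 eV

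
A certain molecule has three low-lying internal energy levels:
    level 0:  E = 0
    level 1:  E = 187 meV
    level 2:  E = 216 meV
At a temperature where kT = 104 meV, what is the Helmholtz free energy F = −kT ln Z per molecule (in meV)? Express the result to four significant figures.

-26.56 meV

Eᵢ/kT = 0, 1.79808, 2.07692.
Z = Σ e^(−Eᵢ/kT) = e^(−0) + e^(−1.79808) + e^(−2.07692) = 1.00000 + 0.165617 + 0.125316 = 1.29093.
F = −kT ln Z = −104 × ln(1.29093) = −104 × 0.255363 = -26.56 meV.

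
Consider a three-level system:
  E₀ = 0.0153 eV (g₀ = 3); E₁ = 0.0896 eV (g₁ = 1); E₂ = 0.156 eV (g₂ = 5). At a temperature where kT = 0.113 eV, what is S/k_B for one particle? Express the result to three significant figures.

2.03

Eᵢ/kT = 0.13540, 0.79292, 1.3805.
Z = Σ gᵢe^(−Eᵢ/kT) = 3·e^(−0.13540) + 1·e^(−0.79292) + 5·e^(−1.3805) = 2.6201 + 0.45252 + 1.2573 = 4.3299.
⟨E⟩ = Σ EᵢPᵢ = 0.063921 eV.
S/k_B = ln Z + ⟨E⟩/kT = ln(4.3299) + 0.063921/0.113 = 1.4655 + 0.56567 = 2.03.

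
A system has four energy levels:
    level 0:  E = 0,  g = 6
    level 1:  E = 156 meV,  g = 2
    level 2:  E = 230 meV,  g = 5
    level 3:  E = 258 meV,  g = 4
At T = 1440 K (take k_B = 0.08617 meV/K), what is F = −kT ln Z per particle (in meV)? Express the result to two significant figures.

-260 meV

k_BT = 0.08617 × 1440 K = 124.1 meV.
Eᵢ/kT = 0, 1.257, 1.853, 2.079.
Z = Σ gᵢe^(−Eᵢ/kT) = 6·e^(−0) + 2·e^(−1.257) + 5·e^(−1.853) + 4·e^(−2.079) = 6.000 + 0.5690 + 0.7838 + 0.5002 = 7.853.
F = −kT ln Z = −124.1 × ln(7.853) = −124.1 × 2.061 = -260 meV.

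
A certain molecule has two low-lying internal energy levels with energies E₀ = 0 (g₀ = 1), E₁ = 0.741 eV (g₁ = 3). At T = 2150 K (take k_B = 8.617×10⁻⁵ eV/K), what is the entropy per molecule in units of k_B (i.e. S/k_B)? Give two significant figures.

0.26

k_BT = 8.617×10⁻⁵ × 2150 K = 0.1853 eV.
Eᵢ/kT = 0, 3.999.
Z = Σ gᵢe^(−Eᵢ/kT) = 1·e^(−0) + 3·e^(−3.999) = 1.000 + 0.05500 = 1.055.
⟨E⟩ = Σ EᵢPᵢ = 0.03863 eV.
S/k_B = ln Z + ⟨E⟩/kT = ln(1.055) + 0.03863/0.1853 = 0.05354 + 0.2085 = 0.26.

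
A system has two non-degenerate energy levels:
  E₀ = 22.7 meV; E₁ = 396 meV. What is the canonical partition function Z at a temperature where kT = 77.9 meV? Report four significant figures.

Eᵢ/kT = 0.291399, 5.08344.
Z = Σ e^(−Eᵢ/kT) = e^(−0.291399) + e^(−5.08344) = 0.747217 + 0.00619855 = 0.753416.

Z = 0.7534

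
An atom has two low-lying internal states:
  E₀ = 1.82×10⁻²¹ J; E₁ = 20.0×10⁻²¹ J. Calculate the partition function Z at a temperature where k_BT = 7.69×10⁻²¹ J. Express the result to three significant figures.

Eᵢ/kT = 0.23667, 2.6008.
Z = Σ e^(−Eᵢ/kT) = e^(−0.23667) + e^(−2.6008) = 0.78925 + 0.074214 = 0.86346.

Z = 0.863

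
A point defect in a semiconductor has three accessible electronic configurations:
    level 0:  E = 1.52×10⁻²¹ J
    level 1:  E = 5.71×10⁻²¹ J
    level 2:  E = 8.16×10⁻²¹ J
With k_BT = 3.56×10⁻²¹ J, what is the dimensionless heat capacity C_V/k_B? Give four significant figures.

Eᵢ/kT = 0.426966, 1.60393, 2.29213.
Z = Σ e^(−Eᵢ/kT) = e^(−0.426966) + e^(−1.60393) + e^(−2.29213) = 0.652486 + 0.201105 + 0.101051 = 0.954642.
⟨E⟩ = 3.10552, ⟨E²⟩ = 15.4957.
C_V/k_B = (⟨E²⟩ − ⟨E⟩²)/(kT)² = (15.4957 − 9.64425)/12.6736 = 0.4617.

0.4617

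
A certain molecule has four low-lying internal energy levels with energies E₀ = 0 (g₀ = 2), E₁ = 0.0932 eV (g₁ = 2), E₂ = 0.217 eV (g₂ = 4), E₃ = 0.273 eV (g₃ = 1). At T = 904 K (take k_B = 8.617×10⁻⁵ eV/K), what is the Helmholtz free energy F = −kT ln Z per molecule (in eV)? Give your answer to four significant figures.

-0.08244 eV

k_BT = 8.617×10⁻⁵ × 904 K = 0.0778977 eV.
Eᵢ/kT = 0, 1.19644, 2.78570, 3.50460.
Z = Σ gᵢe^(−Eᵢ/kT) = 2·e^(−0) + 2·e^(−1.19644) + 4·e^(−2.78570) + 1·e^(−3.50460) = 2.00000 + 0.604537 + 0.246744 + 0.0300588 = 2.88134.
F = −kT ln Z = −0.0778977 × ln(2.88134) = −0.0778977 × 1.05826 = -0.08244 eV.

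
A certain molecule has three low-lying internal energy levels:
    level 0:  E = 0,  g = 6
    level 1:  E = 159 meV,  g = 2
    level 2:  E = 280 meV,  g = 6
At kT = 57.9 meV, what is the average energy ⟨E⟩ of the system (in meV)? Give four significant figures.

Eᵢ/kT = 0, 2.74611, 4.83592.
Z = Σ gᵢe^(−Eᵢ/kT) = 6·e^(−0) + 2·e^(−2.74611) + 6·e^(−4.83592) = 6.00000 + 0.128354 + 0.0476363 = 6.17599.
⟨E⟩ = Σ Eᵢ gᵢe^(−Eᵢ/kT) / Z = (0·6.00000 + 159·0.128354 + 280·0.0476363) / 6.17599 = 5.464 meV.

5.464 meV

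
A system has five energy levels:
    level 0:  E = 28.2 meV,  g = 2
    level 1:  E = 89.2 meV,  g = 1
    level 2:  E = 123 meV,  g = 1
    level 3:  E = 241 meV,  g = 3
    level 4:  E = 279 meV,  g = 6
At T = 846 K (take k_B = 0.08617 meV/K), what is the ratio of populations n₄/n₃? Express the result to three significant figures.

1.19

k_BT = 0.08617 × 846 K = 72.900 meV.
n₄/n₃ = (g₄/g₃) exp[−(E₄−E₃)/kT] = (6/3) × exp(−(38 meV)/(72.900 meV)) = (6/3) × exp(-0.52126) = 1.19.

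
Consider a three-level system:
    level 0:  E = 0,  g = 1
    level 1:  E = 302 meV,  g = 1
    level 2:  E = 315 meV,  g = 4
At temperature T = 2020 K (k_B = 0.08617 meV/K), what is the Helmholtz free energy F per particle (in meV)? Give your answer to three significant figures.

k_BT = 0.08617 × 2020 K = 174.06 meV.
Eᵢ/kT = 0, 1.7350, 1.8097.
Z = Σ gᵢe^(−Eᵢ/kT) = 1·e^(−0) + 1·e^(−1.7350) + 4·e^(−1.8097) = 1.0000 + 0.17640 + 0.65481 = 1.8312.
F = −kT ln Z = −174.06 × ln(1.8312) = −174.06 × 0.60497 = -105 meV.

-105 meV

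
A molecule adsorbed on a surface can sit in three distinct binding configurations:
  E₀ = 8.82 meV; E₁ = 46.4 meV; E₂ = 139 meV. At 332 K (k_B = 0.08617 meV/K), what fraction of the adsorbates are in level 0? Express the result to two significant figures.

k_BT = 0.08617 × 332 K = 28.61 meV.
Eᵢ/kT = 0.3083, 1.622, 4.858.
Z = Σ e^(−Eᵢ/kT) = e^(−0.3083) + e^(−1.622) + e^(−4.858) = 0.7347 + 0.1975 + 0.007766 = 0.9400.
P₀ = e^(−E₀/kT) / Z = 0.7347/0.9400 = 0.78.

0.78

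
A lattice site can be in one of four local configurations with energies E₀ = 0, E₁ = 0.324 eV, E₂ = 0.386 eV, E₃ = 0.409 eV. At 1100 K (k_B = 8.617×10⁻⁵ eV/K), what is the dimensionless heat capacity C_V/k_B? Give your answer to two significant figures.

k_BT = 8.617×10⁻⁵ × 1100 K = 0.09479 eV.
Eᵢ/kT = 0, 3.418, 4.072, 4.315.
Z = Σ e^(−Eᵢ/kT) = e^(−0) + e^(−3.418) + e^(−4.072) + e^(−4.315) = 1.000 + 0.03278 + 0.01704 + 0.01337 = 1.063.
⟨E⟩ = 0.02132 eV, ⟨E²⟩ = 0.007730 eV².
C_V/k_B = (⟨E²⟩ − ⟨E⟩²)/(kT)² = (0.007730 − 0.0004545)/0.008985 = 0.81.

0.81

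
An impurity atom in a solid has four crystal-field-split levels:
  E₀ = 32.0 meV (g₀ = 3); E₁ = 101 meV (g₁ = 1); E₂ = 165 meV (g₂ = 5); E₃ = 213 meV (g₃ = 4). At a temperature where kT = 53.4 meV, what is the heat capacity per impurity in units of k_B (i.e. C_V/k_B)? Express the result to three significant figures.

0.965

Eᵢ/kT = 0.59925, 1.8914, 3.0899, 3.9888.
Z = Σ gᵢe^(−Eᵢ/kT) = 3·e^(−0.59925) + 1·e^(−1.8914) + 5·e^(−3.0899) + 4·e^(−3.9888) = 1.6477 + 0.15086 + 0.22753 + 0.074088 = 2.1002.
⟨E⟩ = 57.750 meV, ⟨E²⟩ = 6086.1 meV².
C_V/k_B = (⟨E²⟩ − ⟨E⟩²)/(kT)² = (6086.1 − 3335.1)/2851.6 = 0.965.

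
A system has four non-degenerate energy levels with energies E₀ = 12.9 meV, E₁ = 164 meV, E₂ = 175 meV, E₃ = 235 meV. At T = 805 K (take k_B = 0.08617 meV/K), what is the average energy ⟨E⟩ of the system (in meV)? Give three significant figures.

46.3 meV

k_BT = 0.08617 × 805 K = 69.367 meV.
Eᵢ/kT = 0.18597, 2.3642, 2.5228, 3.3878.
Z = Σ e^(−Eᵢ/kT) = e^(−0.18597) + e^(−2.3642) + e^(−2.5228) + e^(−3.3878) = 0.83030 + 0.094024 + 0.080235 + 0.033783 = 1.0383.
⟨E⟩ = Σ Eᵢ e^(−Eᵢ/kT) / Z = (12.9·0.83030 + 164·0.094024 + 175·0.080235 + 235·0.033783) / 1.0383 = 46.3 meV.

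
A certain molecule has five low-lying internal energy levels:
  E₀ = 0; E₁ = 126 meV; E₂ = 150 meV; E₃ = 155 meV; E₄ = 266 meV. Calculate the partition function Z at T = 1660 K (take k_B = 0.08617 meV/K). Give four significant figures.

k_BT = 0.08617 × 1660 K = 143.042 meV.
Eᵢ/kT = 0, 0.880860, 1.04864, 1.08360, 1.85959.
Z = Σ e^(−Eᵢ/kT) = e^(−0) + e^(−0.880860) + e^(−1.04864) + e^(−1.08360) + e^(−1.85959) = 1.00000 + 0.414426 + 0.350414 + 0.338375 + 0.155736 = 2.25895.

Z = 2.259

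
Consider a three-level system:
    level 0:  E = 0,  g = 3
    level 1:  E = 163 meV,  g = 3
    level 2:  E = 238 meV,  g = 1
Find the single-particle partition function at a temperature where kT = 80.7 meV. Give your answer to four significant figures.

Z = 3.450

Eᵢ/kT = 0, 2.01983, 2.94919.
Z = Σ gᵢe^(−Eᵢ/kT) = 3·e^(−0) + 3·e^(−2.01983) + 1·e^(−2.94919) = 3.00000 + 0.398034 + 0.0523821 = 3.45042.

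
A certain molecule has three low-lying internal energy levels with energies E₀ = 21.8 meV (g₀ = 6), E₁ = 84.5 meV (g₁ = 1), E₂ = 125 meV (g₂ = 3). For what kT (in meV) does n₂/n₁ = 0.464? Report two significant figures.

n₂/n₁ = (g₂/g₁) exp[−(E₂−E₁)/kT] = 0.464.
⇒ (E₂−E₁)/kT = ln((3/1)/0.464) = ln(6.466) = 1.867.
kT = 40.5 meV / 1.867 = 22 meV.

22 meV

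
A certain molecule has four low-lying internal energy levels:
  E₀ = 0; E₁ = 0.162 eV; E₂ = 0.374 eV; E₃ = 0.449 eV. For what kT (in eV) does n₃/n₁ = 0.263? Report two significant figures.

0.21 eV

n₃/n₁ = exp[−(E₃−E₁)/kT] = 0.263.
⇒ (E₃−E₁)/kT = ln(1/0.263) = ln(3.802) = 1.336.
kT = 0.287 eV / 1.336 = 0.21 eV.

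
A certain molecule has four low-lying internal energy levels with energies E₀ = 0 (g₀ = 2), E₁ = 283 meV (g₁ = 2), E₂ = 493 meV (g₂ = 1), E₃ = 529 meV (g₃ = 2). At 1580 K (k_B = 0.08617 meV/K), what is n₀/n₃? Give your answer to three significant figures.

48.7

k_BT = 0.08617 × 1580 K = 136.15 meV.
n₀/n₃ = (g₀/g₃) exp[−(E₀−E₃)/kT] = (2/2) × exp(−(-529 meV)/(136.15 meV)) = (2/2) × exp(3.8854) = 48.7.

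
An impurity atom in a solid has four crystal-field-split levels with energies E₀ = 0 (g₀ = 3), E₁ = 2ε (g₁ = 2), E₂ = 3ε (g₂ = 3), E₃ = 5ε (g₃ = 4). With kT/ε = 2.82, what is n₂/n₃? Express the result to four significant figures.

1.524

n₂/n₃ = (g₂/g₃) exp[−(E₂−E₃)/kT] = (3/4) × exp(−(-2ε)/(2.82ε)) = (3/4) × exp(0.709220) = 1.524.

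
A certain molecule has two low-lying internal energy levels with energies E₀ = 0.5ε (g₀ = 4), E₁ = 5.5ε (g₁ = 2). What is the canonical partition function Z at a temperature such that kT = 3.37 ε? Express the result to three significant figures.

Eᵢ/kT = 0.14837, 1.6320.
Z = Σ gᵢe^(−Eᵢ/kT) = 4·e^(−0.14837) + 2·e^(−1.6320) = 3.4484 + 0.39108 = 3.8395.

Z = 3.84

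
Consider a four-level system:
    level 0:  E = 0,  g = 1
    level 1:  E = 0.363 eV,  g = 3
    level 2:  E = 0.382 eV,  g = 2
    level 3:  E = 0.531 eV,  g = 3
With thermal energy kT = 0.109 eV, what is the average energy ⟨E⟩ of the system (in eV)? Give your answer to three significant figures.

0.0623 eV

Eᵢ/kT = 0, 3.3303, 3.5046, 4.8716.
Z = Σ gᵢe^(−Eᵢ/kT) = 1·e^(−0) + 3·e^(−3.3303) + 2·e^(−3.5046) + 3·e^(−4.8716) = 1.0000 + 0.10735 + 0.060118 + 0.022983 = 1.1905.
⟨E⟩ = Σ Eᵢ gᵢe^(−Eᵢ/kT) / Z = (0·1.0000 + 0.363·0.10735 + 0.382·0.060118 + 0.531·0.022983) / 1.1905 = 0.0623 eV.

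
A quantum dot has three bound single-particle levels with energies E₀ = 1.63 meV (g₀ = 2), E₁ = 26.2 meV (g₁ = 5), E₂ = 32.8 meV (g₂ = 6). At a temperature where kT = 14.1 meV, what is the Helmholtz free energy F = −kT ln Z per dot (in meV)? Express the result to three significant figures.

-16.2 meV

Eᵢ/kT = 0.11560, 1.8582, 2.3262.
Z = Σ gᵢe^(−Eᵢ/kT) = 2·e^(−0.11560) + 5·e^(−1.8582) + 6·e^(−2.3262) = 1.7817 + 0.77977 + 0.58600 = 3.1475.
F = −kT ln Z = −14.1 × ln(3.1475) = −14.1 × 1.1466 = -16.2 meV.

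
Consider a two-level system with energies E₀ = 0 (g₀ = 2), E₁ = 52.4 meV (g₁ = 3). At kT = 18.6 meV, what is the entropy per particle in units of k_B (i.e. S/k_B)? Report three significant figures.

Eᵢ/kT = 0, 2.8172.
Z = Σ gᵢe^(−Eᵢ/kT) = 2·e^(−0) + 3·e^(−2.8172) = 2.0000 + 0.17932 = 2.1793.
⟨E⟩ = Σ EᵢPᵢ = 4.3116 meV.
S/k_B = ln Z + ⟨E⟩/kT = ln(2.1793) + 4.3116/18.6 = 0.77900 + 0.23181 = 1.01.

1.01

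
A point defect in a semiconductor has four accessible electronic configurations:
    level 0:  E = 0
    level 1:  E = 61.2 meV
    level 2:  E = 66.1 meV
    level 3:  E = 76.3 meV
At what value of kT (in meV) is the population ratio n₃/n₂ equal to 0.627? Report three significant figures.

21.9 meV

n₃/n₂ = exp[−(E₃−E₂)/kT] = 0.627.
⇒ (E₃−E₂)/kT = ln(1/0.627) = ln(1.5949) = 0.46681.
kT = 10.2 meV / 0.46681 = 21.9 meV.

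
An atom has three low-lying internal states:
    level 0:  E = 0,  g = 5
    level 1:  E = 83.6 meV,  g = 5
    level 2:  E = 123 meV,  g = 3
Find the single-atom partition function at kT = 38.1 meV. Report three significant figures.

Eᵢ/kT = 0, 2.1942, 3.2283.
Z = Σ gᵢe^(−Eᵢ/kT) = 5·e^(−0) + 5·e^(−2.1942) + 3·e^(−3.2283) = 5.0000 + 0.55724 + 0.11887 = 5.6761.

Z = 5.68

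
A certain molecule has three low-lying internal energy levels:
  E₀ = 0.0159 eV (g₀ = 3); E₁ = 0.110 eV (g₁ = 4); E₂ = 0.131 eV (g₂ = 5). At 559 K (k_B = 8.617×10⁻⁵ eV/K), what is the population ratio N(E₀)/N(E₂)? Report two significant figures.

k_BT = 8.617×10⁻⁵ × 559 K = 0.04817 eV.
n₀/n₂ = (g₀/g₂) exp[−(E₀−E₂)/kT] = (3/5) × exp(−(-0.1151 eV)/(0.04817 eV)) = (3/5) × exp(2.389) = 6.5.

6.5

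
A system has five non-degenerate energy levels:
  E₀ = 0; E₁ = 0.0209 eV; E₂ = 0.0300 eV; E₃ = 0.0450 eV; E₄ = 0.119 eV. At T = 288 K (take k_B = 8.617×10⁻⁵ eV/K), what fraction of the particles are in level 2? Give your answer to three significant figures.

0.157

k_BT = 8.617×10⁻⁵ × 288 K = 0.024817 eV.
Eᵢ/kT = 0, 0.84216, 1.2088, 1.8133, 4.7951.
Z = Σ e^(−Eᵢ/kT) = e^(−0) + e^(−0.84216) + e^(−1.2088) + e^(−1.8133) + e^(−4.7951) = 1.0000 + 0.43078 + 0.29856 + 0.16311 + 0.0082702 = 1.9007.
P₂ = e^(−E₂/kT) / Z = 0.29856/1.9007 = 0.157.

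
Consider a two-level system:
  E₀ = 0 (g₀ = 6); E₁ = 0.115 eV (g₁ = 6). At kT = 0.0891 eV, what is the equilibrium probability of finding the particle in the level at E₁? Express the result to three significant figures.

Eᵢ/kT = 0, 1.2907.
Z = Σ gᵢe^(−Eᵢ/kT) = 6·e^(−0) + 6·e^(−1.2907) = 6.0000 + 1.6505 = 7.6505.
P₁ = g₁ e^(−E₁/kT) / Z = 1.6505/7.6505 = 0.216.

0.216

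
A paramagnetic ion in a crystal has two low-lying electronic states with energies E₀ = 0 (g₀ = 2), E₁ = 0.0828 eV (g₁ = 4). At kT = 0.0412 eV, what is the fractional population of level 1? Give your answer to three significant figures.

0.211

Eᵢ/kT = 0, 2.0097.
Z = Σ gᵢe^(−Eᵢ/kT) = 2·e^(−0) + 4·e^(−2.0097) = 2.0000 + 0.53612 = 2.5361.
P₁ = g₁ e^(−E₁/kT) / Z = 0.53612/2.5361 = 0.211.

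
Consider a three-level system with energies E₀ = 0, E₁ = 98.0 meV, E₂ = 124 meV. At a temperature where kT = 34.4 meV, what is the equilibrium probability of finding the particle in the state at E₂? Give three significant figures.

Eᵢ/kT = 0, 2.8488, 3.6047.
Z = Σ e^(−Eᵢ/kT) = e^(−0) + e^(−2.8488) + e^(−3.6047) = 1.0000 + 0.057914 + 0.027196 = 1.0851.
P₂ = e^(−E₂/kT) / Z = 0.027196/1.0851 = 0.0251.

0.0251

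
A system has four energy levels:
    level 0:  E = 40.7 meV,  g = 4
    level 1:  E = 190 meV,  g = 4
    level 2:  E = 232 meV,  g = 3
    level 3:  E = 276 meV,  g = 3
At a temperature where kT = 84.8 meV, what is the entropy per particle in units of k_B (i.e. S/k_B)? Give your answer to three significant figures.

2.12

Eᵢ/kT = 0.47995, 2.2406, 2.7358, 3.2547.
Z = Σ gᵢe^(−Eᵢ/kT) = 4·e^(−0.47995) + 4·e^(−2.2406) + 3·e^(−2.7358) + 3·e^(−3.2547) = 2.4753 + 0.42558 + 0.19453 + 0.11578 = 3.2112.
⟨E⟩ = Σ EᵢPᵢ = 80.559 meV.
S/k_B = ln Z + ⟨E⟩/kT = ln(3.2112) + 80.559/84.8 = 1.1666 + 0.94999 = 2.12.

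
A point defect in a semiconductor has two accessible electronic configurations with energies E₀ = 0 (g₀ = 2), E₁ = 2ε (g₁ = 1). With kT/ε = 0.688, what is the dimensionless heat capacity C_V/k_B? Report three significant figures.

Eᵢ/kT = 0, 2.9070.
Z = Σ gᵢe^(−Eᵢ/kT) = 2·e^(−0) + 1·e^(−2.9070) = 2.0000 + 0.054639 = 2.0546.
⟨E⟩ = 0.053187 ε, ⟨E²⟩ = 0.10637 ε².
C_V/k_B = (⟨E²⟩ − ⟨E⟩²)/(kT)² = (0.10637 − 0.0028289)/0.47334 = 0.219.

0.219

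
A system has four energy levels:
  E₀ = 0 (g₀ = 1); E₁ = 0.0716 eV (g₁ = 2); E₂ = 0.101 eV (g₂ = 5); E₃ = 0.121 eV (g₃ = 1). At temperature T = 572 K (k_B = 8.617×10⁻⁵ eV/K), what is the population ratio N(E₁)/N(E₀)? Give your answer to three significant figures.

0.468

k_BT = 8.617×10⁻⁵ × 572 K = 0.049289 eV.
n₁/n₀ = (g₁/g₀) exp[−(E₁−E₀)/kT] = (2/1) × exp(−(0.0716 eV)/(0.049289 eV)) = (2/1) × exp(-1.4527) = 0.468.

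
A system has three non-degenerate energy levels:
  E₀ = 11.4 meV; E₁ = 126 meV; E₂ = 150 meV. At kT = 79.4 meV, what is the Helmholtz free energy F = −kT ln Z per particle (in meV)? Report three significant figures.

Eᵢ/kT = 0.14358, 1.5869, 1.8892.
Z = Σ e^(−Eᵢ/kT) = e^(−0.14358) + e^(−1.5869) + e^(−1.8892) = 0.86625 + 0.20456 + 0.15119 = 1.2220.
F = −kT ln Z = −79.4 × ln(1.2220) = −79.4 × 0.20049 = -15.9 meV.

-15.9 meV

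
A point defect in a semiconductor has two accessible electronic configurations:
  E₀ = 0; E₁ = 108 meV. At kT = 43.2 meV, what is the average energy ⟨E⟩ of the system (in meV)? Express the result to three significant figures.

Eᵢ/kT = 0, 2.5000.
Z = Σ e^(−Eᵢ/kT) = e^(−0) + e^(−2.5000) = 1.0000 + 0.082085 = 1.0821.
⟨E⟩ = Σ Eᵢ e^(−Eᵢ/kT) / Z = (0·1.0000 + 108·0.082085) / 1.0821 = 8.19 meV.

8.19 meV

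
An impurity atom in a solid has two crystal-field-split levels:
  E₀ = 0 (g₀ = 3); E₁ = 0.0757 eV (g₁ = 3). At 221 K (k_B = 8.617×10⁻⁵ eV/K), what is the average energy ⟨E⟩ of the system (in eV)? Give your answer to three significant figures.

0.00140 eV

k_BT = 8.617×10⁻⁵ × 221 K = 0.019044 eV.
Eᵢ/kT = 0, 3.9750.
Z = Σ gᵢe^(−Eᵢ/kT) = 3·e^(−0) + 3·e^(−3.9750) = 3.0000 + 0.056338 = 3.0563.
⟨E⟩ = Σ Eᵢ gᵢe^(−Eᵢ/kT) / Z = (0·3.0000 + 0.0757·0.056338) / 3.0563 = 0.00140 eV.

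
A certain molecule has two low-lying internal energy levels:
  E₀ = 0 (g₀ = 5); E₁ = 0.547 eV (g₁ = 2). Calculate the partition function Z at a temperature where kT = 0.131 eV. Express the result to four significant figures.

Eᵢ/kT = 0, 4.17557.
Z = Σ gᵢe^(−Eᵢ/kT) = 5·e^(−0) + 2·e^(−4.17557) = 5.00000 + 0.0307329 = 5.03073.

Z = 5.031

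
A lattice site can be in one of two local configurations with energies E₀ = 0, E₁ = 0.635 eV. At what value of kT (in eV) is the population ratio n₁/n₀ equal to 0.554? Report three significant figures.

n₁/n₀ = exp[−(E₁−E₀)/kT] = 0.554.
⇒ (E₁−E₀)/kT = ln(1/0.554) = ln(1.8051) = 0.59062.
kT = 0.635 eV / 0.59062 = 1.08 eV.

1.08 eV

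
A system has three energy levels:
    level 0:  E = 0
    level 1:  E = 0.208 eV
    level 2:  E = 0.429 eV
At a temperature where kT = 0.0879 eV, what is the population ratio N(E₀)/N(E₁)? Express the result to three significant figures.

n₀/n₁ = exp[−(E₀−E₁)/kT] = exp(−(-0.208 eV)/(0.0879 eV)) = exp(2.3663) = 10.7.

10.7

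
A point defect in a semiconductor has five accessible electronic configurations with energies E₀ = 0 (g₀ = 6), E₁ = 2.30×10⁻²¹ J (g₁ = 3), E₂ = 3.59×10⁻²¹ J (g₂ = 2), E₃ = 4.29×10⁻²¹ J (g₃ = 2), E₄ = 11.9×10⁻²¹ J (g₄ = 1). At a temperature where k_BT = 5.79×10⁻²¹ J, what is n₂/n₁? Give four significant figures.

n₂/n₁ = (g₂/g₁) exp[−(E₂−E₁)/kT] = (2/3) × exp(−(1.29 ×10⁻²¹ J)/(5.79 ×10⁻²¹ J)) = (2/3) × exp(-0.222798) = 0.5335.

0.5335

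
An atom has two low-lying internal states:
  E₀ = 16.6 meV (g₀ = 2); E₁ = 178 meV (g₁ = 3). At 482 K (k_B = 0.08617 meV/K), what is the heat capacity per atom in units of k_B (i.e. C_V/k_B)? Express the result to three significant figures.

0.438

k_BT = 0.08617 × 482 K = 41.534 meV.
Eᵢ/kT = 0.39967, 4.2856.
Z = Σ gᵢe^(−Eᵢ/kT) = 2·e^(−0.39967) + 3·e^(−4.2856) = 1.3411 + 0.041296 = 1.3824.
⟨E⟩ = 21.421 meV, ⟨E²⟩ = 1213.8 meV².
C_V/k_B = (⟨E²⟩ − ⟨E⟩²)/(kT)² = (1213.8 − 458.86)/1725.1 = 0.438.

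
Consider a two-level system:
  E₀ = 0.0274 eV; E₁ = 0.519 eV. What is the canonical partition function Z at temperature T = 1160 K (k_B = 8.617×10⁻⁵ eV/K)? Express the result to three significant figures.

k_BT = 8.617×10⁻⁵ × 1160 K = 0.099957 eV.
Eᵢ/kT = 0.27412, 5.1922.
Z = Σ e^(−Eᵢ/kT) = e^(−0.27412) + e^(−5.1922) = 0.76024 + 0.0055598 = 0.76580.

Z = 0.766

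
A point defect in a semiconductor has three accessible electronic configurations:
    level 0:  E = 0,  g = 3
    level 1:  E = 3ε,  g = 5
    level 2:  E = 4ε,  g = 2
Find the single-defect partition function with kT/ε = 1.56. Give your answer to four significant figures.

Eᵢ/kT = 0, 1.92308, 2.56410.
Z = Σ gᵢe^(−Eᵢ/kT) = 3·e^(−0) + 5·e^(−1.92308) + 2·e^(−2.56410) = 3.00000 + 0.730781 + 0.153977 = 3.88476.

Z = 3.885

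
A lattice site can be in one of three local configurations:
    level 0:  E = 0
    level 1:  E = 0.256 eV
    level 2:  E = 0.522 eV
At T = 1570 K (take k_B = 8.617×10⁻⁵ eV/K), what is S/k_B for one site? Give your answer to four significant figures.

k_BT = 8.617×10⁻⁵ × 1570 K = 0.135287 eV.
Eᵢ/kT = 0, 1.89227, 3.85846.
Z = Σ e^(−Eᵢ/kT) = e^(−0) + e^(−1.89227) + e^(−3.85846) = 1.00000 + 0.150729 + 0.0211005 = 1.17183.
⟨E⟩ = Σ EᵢPᵢ = 0.0423279 eV.
S/k_B = ln Z + ⟨E⟩/kT = ln(1.17183) + 0.0423279/0.135287 = 0.158567 + 0.312875 = 0.4714.

0.4714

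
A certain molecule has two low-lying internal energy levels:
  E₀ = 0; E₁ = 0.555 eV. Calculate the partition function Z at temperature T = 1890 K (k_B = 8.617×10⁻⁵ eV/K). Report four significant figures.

k_BT = 8.617×10⁻⁵ × 1890 K = 0.162861 eV.
Eᵢ/kT = 0, 3.40781.
Z = Σ e^(−Eᵢ/kT) = e^(−0) + e^(−3.40781) = 1.00000 + 0.0331136 = 1.03311.

Z = 1.033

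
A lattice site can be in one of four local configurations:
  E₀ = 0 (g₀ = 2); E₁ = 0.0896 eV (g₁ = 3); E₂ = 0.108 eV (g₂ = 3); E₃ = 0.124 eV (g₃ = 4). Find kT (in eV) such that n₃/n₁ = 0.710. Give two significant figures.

0.055 eV

n₃/n₁ = (g₃/g₁) exp[−(E₃−E₁)/kT] = 0.710.
⇒ (E₃−E₁)/kT = ln((4/3)/0.710) = ln(1.878) = 0.6302.
kT = 0.0344 eV / 0.6302 = 0.055 eV.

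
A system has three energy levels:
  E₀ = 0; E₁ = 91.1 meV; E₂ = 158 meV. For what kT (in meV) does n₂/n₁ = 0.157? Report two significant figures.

36 meV

n₂/n₁ = exp[−(E₂−E₁)/kT] = 0.157.
⇒ (E₂−E₁)/kT = ln(1/0.157) = ln(6.369) = 1.851.
kT = 66.9 meV / 1.851 = 36 meV.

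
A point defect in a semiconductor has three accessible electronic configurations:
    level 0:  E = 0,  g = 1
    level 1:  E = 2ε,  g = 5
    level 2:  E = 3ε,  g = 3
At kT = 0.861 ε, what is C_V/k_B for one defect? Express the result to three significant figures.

1.53

Eᵢ/kT = 0, 2.3229, 3.4843.
Z = Σ gᵢe^(−Eᵢ/kT) = 1·e^(−0) + 5·e^(−2.3229) + 3·e^(−3.4843) = 1.0000 + 0.48995 + 0.092026 = 1.5820.
⟨E⟩ = 0.79392 ε, ⟨E²⟩ = 1.7623 ε².
C_V/k_B = (⟨E²⟩ − ⟨E⟩²)/(kT)² = (1.7623 − 0.63031)/0.74132 = 1.53.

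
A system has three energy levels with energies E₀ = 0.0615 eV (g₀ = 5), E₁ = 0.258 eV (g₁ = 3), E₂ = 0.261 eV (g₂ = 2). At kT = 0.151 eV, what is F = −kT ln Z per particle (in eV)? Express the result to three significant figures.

-0.218 eV

Eᵢ/kT = 0.40728, 1.7086, 1.7285.
Z = Σ gᵢe^(−Eᵢ/kT) = 5·e^(−0.40728) + 3·e^(−1.7086) + 2·e^(−1.7285) = 3.3273 + 0.54336 + 0.35510 = 4.2258.
F = −kT ln Z = −0.151 × ln(4.2258) = −0.151 × 1.4412 = -0.218 eV.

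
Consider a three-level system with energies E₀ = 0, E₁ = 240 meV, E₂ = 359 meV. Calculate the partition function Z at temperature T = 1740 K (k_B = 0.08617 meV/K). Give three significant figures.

k_BT = 0.08617 × 1740 K = 149.94 meV.
Eᵢ/kT = 0, 1.6006, 2.3943.
Z = Σ e^(−Eᵢ/kT) = e^(−0) + e^(−1.6006) + e^(−2.3943) = 1.0000 + 0.20178 + 0.091237 = 1.2930.

Z = 1.29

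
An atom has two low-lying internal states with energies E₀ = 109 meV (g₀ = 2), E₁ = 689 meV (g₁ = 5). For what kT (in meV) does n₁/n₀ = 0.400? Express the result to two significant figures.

n₁/n₀ = (g₁/g₀) exp[−(E₁−E₀)/kT] = 0.400.
⇒ (E₁−E₀)/kT = ln((5/2)/0.400) = ln(6.250) = 1.833.
kT = 580 meV / 1.833 = 320 meV.

320 meV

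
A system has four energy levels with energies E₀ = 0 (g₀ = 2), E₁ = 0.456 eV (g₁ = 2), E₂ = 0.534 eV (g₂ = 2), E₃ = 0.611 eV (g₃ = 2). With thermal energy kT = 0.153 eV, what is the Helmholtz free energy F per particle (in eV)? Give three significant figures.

-0.121 eV

Eᵢ/kT = 0, 2.9804, 3.4902, 3.9935.
Z = Σ gᵢe^(−Eᵢ/kT) = 2·e^(−0) + 2·e^(−2.9804) + 2·e^(−3.4902) + 2·e^(−3.9935) = 2.0000 + 0.10155 + 0.060990 + 0.036870 = 2.1994.
F = −kT ln Z = −0.153 × ln(2.1994) = −0.153 × 0.78818 = -0.121 eV.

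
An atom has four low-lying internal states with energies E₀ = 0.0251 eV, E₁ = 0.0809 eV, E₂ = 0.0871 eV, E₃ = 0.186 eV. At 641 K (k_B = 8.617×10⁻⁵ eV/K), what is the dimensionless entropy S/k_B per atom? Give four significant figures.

1.067

k_BT = 8.617×10⁻⁵ × 641 K = 0.0552350 eV.
Eᵢ/kT = 0.454422, 1.46465, 1.57690, 3.36743.
Z = Σ e^(−Eᵢ/kT) = e^(−0.454422) + e^(−1.46465) + e^(−1.57690) + e^(−3.36743) = 0.634815 + 0.231159 + 0.206615 + 0.0344781 = 1.10707.
⟨E⟩ = Σ EᵢPᵢ = 0.0533333 eV.
S/k_B = ln Z + ⟨E⟩/kT = ln(1.10707) + 0.0533333/0.0552350 = 0.101717 + 0.965571 = 1.067.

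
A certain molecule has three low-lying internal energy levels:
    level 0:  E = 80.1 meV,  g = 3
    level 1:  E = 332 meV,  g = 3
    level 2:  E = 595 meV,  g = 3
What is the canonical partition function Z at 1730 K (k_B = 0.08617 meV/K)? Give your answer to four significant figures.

Z = 2.132

k_BT = 0.08617 × 1730 K = 149.074 meV.
Eᵢ/kT = 0.537317, 2.22708, 3.99131.
Z = Σ gᵢe^(−Eᵢ/kT) = 3·e^(−0.537317) + 3·e^(−2.22708) + 3·e^(−3.99131) = 1.75294 + 0.323529 + 0.0554265 = 2.13190.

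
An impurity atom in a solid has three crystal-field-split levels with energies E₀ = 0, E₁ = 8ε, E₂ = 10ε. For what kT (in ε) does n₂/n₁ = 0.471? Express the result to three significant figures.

2.66 ε

n₂/n₁ = exp[−(E₂−E₁)/kT] = 0.471.
⇒ (E₂−E₁)/kT = ln(1/0.471) = ln(2.1231) = 0.75288.
kT = 2ε / 0.75288 = 2.66 ε.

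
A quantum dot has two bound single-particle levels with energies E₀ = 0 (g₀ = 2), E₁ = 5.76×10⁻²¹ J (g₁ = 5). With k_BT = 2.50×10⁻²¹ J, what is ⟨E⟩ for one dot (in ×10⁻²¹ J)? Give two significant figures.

Eᵢ/kT = 0, 2.304.
Z = Σ gᵢe^(−Eᵢ/kT) = 2·e^(−0) + 5·e^(−2.304) = 2.000 + 0.4993 = 2.499.
⟨E⟩ = Σ Eᵢ gᵢe^(−Eᵢ/kT) / Z = (0·2.000 + 5.76·0.4993) / 2.499 = 1.2 ×10⁻²¹ J.

1.2 ×10⁻²¹ J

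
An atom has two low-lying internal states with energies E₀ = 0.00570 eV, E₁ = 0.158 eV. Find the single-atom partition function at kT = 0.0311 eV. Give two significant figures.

Z = 0.84

Eᵢ/kT = 0.1833, 5.080.
Z = Σ e^(−Eᵢ/kT) = e^(−0.1833) + e^(−5.080) = 0.8325 + 0.006220 = 0.8387.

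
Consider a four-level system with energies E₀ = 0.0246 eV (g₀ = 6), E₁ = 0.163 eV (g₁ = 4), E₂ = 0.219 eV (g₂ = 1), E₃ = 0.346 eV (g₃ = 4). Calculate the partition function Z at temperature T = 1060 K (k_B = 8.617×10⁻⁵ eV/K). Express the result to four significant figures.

Z = 5.436

k_BT = 8.617×10⁻⁵ × 1060 K = 0.0913402 eV.
Eᵢ/kT = 0.269323, 1.78454, 2.39763, 3.78804.
Z = Σ gᵢe^(−Eᵢ/kT) = 6·e^(−0.269323) + 4·e^(−1.78454) + 1·e^(−2.39763) + 4·e^(−3.78804) = 4.58338 + 0.671497 + 0.0909332 + 0.0905597 = 5.43637.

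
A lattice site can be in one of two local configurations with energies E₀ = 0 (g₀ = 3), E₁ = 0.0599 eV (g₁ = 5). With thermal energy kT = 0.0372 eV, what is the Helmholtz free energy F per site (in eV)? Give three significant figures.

Eᵢ/kT = 0, 1.6102.
Z = Σ gᵢe^(−Eᵢ/kT) = 3·e^(−0) + 5·e^(−1.6102) = 3.0000 + 0.99924 = 3.9992.
F = −kT ln Z = −0.0372 × ln(3.9992) = −0.0372 × 1.3861 = -0.0516 eV.

-0.0516 eV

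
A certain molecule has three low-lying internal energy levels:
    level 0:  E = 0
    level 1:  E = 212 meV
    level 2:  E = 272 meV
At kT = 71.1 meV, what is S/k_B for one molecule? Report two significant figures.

0.29

Eᵢ/kT = 0, 2.982, 3.826.
Z = Σ e^(−Eᵢ/kT) = e^(−0) + e^(−2.982) + e^(−3.826) = 1.000 + 0.05069 + 0.02180 = 1.072.
⟨E⟩ = Σ EᵢPᵢ = 15.56 meV.
S/k_B = ln Z + ⟨E⟩/kT = ln(1.072) + 15.56/71.1 = 0.06953 + 0.2188 = 0.29.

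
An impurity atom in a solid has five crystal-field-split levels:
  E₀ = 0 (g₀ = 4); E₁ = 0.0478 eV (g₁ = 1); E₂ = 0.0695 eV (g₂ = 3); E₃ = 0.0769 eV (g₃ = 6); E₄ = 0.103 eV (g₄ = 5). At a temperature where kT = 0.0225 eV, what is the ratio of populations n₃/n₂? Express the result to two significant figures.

1.4

n₃/n₂ = (g₃/g₂) exp[−(E₃−E₂)/kT] = (6/3) × exp(−(0.0074 eV)/(0.0225 eV)) = (6/3) × exp(-0.3289) = 1.4.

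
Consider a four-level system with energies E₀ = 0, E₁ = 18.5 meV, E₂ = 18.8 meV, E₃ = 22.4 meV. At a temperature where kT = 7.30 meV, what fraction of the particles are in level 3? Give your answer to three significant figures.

0.0387

Eᵢ/kT = 0, 2.5342, 2.5753, 3.0685.
Z = Σ e^(−Eᵢ/kT) = e^(−0) + e^(−2.5342) + e^(−2.5753) + e^(−3.0685) = 1.0000 + 0.079325 + 0.076131 + 0.046491 = 1.2019.
P₃ = e^(−E₃/kT) / Z = 0.046491/1.2019 = 0.0387.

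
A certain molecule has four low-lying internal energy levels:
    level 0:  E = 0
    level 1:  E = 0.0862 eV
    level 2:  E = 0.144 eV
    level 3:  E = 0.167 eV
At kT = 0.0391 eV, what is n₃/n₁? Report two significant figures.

n₃/n₁ = exp[−(E₃−E₁)/kT] = exp(−(0.0808 eV)/(0.0391 eV)) = exp(-2.066) = 0.13.

0.13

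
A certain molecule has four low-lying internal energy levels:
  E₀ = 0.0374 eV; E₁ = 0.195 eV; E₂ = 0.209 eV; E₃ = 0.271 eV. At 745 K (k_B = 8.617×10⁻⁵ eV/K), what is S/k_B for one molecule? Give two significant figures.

0.58

k_BT = 8.617×10⁻⁵ × 745 K = 0.06420 eV.
Eᵢ/kT = 0.5826, 3.037, 3.255, 4.221.
Z = Σ e^(−Eᵢ/kT) = e^(−0.5826) + e^(−3.037) + e^(−3.255) + e^(−4.221) = 0.5584 + 0.04798 + 0.03858 + 0.01468 = 0.6596.
⟨E⟩ = Σ EᵢPᵢ = 0.06410 eV.
S/k_B = ln Z + ⟨E⟩/kT = ln(0.6596) + 0.06410/0.06420 = -0.4161 + 0.9984 = 0.58.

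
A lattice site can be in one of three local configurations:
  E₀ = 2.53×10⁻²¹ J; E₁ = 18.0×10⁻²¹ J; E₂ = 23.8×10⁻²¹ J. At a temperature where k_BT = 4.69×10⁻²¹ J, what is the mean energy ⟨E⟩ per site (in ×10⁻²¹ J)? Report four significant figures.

Eᵢ/kT = 0.539446, 3.83795, 5.07463.
Z = Σ e^(−Eᵢ/kT) = e^(−0.539446) + e^(−3.83795) + e^(−5.07463) = 0.583071 + 0.0215377 + 0.00625340 = 0.610862.
⟨E⟩ = Σ Eᵢ e^(−Eᵢ/kT) / Z = (2.53·0.583071 + 18.0·0.0215377 + 23.8·0.00625340) / 0.610862 = 3.293 ×10⁻²¹ J.

3.293 ×10⁻²¹ J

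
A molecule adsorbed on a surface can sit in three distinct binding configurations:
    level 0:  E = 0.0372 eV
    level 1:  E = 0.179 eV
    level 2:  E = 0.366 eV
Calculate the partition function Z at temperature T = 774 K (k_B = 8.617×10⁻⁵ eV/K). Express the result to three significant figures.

Z = 0.645

k_BT = 8.617×10⁻⁵ × 774 K = 0.066696 eV.
Eᵢ/kT = 0.55775, 2.6838, 5.4876.
Z = Σ e^(−Eᵢ/kT) = e^(−0.55775) + e^(−2.6838) + e^(−5.4876) = 0.57250 + 0.068303 + 0.0041378 = 0.64494.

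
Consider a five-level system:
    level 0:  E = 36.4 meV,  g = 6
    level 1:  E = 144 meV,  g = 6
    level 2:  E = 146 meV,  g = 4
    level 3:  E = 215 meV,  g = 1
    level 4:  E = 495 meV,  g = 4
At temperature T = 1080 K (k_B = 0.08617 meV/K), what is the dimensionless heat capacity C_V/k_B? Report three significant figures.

k_BT = 0.08617 × 1080 K = 93.064 meV.
Eᵢ/kT = 0.39113, 1.5473, 1.5688, 2.3102, 5.3189.
Z = Σ gᵢe^(−Eᵢ/kT) = 6·e^(−0.39113) + 6·e^(−1.5473) + 4·e^(−1.5688) + 1·e^(−2.3102) + 4·e^(−5.3189) = 4.0578 + 1.2769 + 0.83318 + 0.099241 + 0.019593 = 6.2867.
⟨E⟩ = 77.029 meV, ⟨E²⟩ = 9385.3 meV².
C_V/k_B = (⟨E²⟩ − ⟨E⟩²)/(kT)² = (9385.3 − 5933.5)/8660.9 = 0.399.

0.399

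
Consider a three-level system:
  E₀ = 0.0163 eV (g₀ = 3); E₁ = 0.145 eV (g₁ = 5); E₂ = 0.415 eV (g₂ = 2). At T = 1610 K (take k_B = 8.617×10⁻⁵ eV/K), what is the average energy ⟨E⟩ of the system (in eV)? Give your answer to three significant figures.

k_BT = 8.617×10⁻⁵ × 1610 K = 0.13873 eV.
Eᵢ/kT = 0.11749, 1.0452, 2.9914.
Z = Σ gᵢe^(−Eᵢ/kT) = 3·e^(−0.11749) + 5·e^(−1.0452) + 2·e^(−2.9914) = 2.6674 + 1.7581 + 0.10043 = 4.5259.
⟨E⟩ = Σ Eᵢ gᵢe^(−Eᵢ/kT) / Z = (0.0163·2.6674 + 0.145·1.7581 + 0.415·0.10043) / 4.5259 = 0.0751 eV.

0.0751 eV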